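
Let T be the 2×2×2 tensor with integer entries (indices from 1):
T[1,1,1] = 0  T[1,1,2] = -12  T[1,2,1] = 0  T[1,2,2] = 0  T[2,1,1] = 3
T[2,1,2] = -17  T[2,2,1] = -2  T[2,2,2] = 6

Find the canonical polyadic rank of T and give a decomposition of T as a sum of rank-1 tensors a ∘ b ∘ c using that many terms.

rank(T) = 2

Lower bound: in the mode-3 unfolding of T (rows indexed by k, columns by (i,j)) the 2×2 minor on rows k ∈ {1, 2}, columns (i,j) ∈ {(1,1), (2,1)} is det [[0, 3], [-12, -17]] = 36 ≠ 0, so that unfolding has rank ≥ 2 and hence rank(T) ≥ 2 (CP rank is at least every unfolding rank, though it can be larger).
Upper bound: with S_k = T[:,:,k], the two rank-1 terms a₁b₁ᵀ, a₂b₂ᵀ are the rank-1 members of the pencil x·S₁ + y·S₂.
det(x·S₁ + y·S₂) is 24·xy − 72·y² = 24·(x − 3·y)(y), vanishing at (x:y) = (3:1) and (1:0).
M₁ = 3·S₁ + S₂ = [[-12, 0], [-8, 0]] = (-4)·[3, 2][1, 0]ᵀ and M₂ = S₁ = [[0, 0], [3, -2]] = [0, 1][3, -2]ᵀ, so take a₁ = [3, 2], b₁ = [1, 0], a₂ = [0, 1], b₂ = [3, -2].
Each slice is an integer combination of E₁ = a₁b₁ᵀ and E₂ = a₂b₂ᵀ: S₁ = E₂, S₂ = −4·E₁ − 3·E₂; reading off coefficients, c₁ = [0, -4] and c₂ = [1, -3].
Hence T = [3, 2] ∘ [1, 0] ∘ [0, -4] + [0, 1] ∘ [3, -2] ∘ [1, -3], so rank(T) ≤ 2.
These bounds meet, so rank(T) = 2.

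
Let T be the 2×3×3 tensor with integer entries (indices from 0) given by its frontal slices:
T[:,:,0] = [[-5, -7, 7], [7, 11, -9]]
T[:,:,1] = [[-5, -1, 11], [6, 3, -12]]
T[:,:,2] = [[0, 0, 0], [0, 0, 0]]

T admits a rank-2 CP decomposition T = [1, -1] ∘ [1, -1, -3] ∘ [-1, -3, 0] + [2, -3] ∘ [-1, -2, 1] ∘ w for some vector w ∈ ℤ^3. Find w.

Subtract the known terms from T to get the rank-1 residual R = [2, -3] ∘ [-1, -2, 1] ∘ w, so R[i,j,k] = a[i]·b[j]·w[k]. Pick indices with nonzero a[0]·b[0] = (2)·(-1) = -2. Only the fibre through (0,0,·) is needed: R[0,0,:] = T[0,0,:] − Σₗ aₗ[0]bₗ[0]cₗ = [-5, -5, 0] − (1)·(1)·[-1, -3, 0] = [-4, -2, 0]. Then w[k] = R[0,0,k] / -2 for each k, giving w = [-4, -2, 0] / -2 = [2, 1, 0].

w = [2, 1, 0]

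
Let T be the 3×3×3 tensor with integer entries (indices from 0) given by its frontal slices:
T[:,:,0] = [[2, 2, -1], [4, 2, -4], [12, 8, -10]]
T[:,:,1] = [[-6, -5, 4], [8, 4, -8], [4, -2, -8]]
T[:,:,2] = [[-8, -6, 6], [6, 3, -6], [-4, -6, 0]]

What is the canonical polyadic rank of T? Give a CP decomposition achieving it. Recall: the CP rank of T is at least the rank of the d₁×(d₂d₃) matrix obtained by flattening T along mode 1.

rank(T) = 3

Lower bound: the mode-3 unfolding of T (rows indexed by k, columns by (i,j) = (0,0), (0,1), (0,2), (1,0), (1,1), (1,2), (2,0), (2,1), (2,2)) is [[2, 2, -1, 4, 2, -4, 12, 8, -10], [-6, -5, 4, 8, 4, -8, 4, -2, -8], [-8, -6, 6, 6, 3, -6, -4, -6, 0]].
There the 3×3 minor on rows k ∈ {0, 1, 2}, columns (i,j) ∈ {(0,0), (0,1), (1,0)} is det [[2, 2, 4], [-6, -5, 8], [-8, -6, 6]] = -36 ≠ 0, so this unfolding has rank ≥ 3; CP rank is at least every unfolding rank, so rank(T) ≥ 3. (Flattening ranks never certify an upper bound on CP rank; for that we must actually write T with 3 rank-1 terms.)
Upper bound: T is a sum of 3 rank-1 terms, T = [0, 1, 2] ⊗ [2, 1, -2] ⊗ [2, 2, -1] + [1, -2, -2] ⊗ [2, 1, -2] ⊗ [0, -1, -2] + [1, 0, 2] ⊗ [2, 2, -1] ⊗ [1, -2, -2] (one valid choice — decompositions are not unique — normalised so each a, b is primitive with positive first nonzero entry; check it by expanding all entries), so rank(T) ≤ 3.
These bounds meet, so rank(T) = 3.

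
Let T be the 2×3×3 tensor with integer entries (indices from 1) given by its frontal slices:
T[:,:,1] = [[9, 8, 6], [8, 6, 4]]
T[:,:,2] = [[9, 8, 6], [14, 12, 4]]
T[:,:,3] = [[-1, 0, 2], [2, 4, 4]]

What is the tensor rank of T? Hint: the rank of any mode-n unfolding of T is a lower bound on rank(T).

Lower bound: the mode-3 unfolding of T (rows indexed by k, columns by (i,j) = (1,1), (1,2), (1,3), (2,1), (2,2), (2,3)) is [[9, 8, 6, 8, 6, 4], [9, 8, 6, 14, 12, 4], [-1, 0, 2, 2, 4, 4]].
There the 3×3 minor on rows k ∈ {1, 2, 3}, columns (i,j) ∈ {(1,1), (1,2), (2,1)} is det [[9, 8, 8], [9, 8, 14], [-1, 0, 2]] = -48 ≠ 0, so this unfolding has rank ≥ 3; CP rank is at least every unfolding rank, so rank(T) ≥ 3. (This is only a lower bound: in general the CP rank may exceed every unfolding rank, so we still need to exhibit 3 rank-1 terms summing to T.)
Upper bound: T is a sum of 3 rank-1 terms, T = [0, 1] ⊗ [1, 1, 0] ⊗ [-2, 4, 4] + [1, 1] ⊗ [1, 1, 1] ⊗ [8, 8, 0] + [1, 2] ⊗ [1, 0, -2] ⊗ [1, 1, -1] (written with every a and b primitive with positive leading entry and the scale carried by c; CP decompositions are not unique, and this one is verified by expanding entrywise), so rank(T) ≤ 3.
These bounds meet, so rank(T) = 3.
Check entry T[1,2,2] = 8: (0)·(1)·(4) + (1)·(1)·(8) + (1)·(0)·(1) = 8.

3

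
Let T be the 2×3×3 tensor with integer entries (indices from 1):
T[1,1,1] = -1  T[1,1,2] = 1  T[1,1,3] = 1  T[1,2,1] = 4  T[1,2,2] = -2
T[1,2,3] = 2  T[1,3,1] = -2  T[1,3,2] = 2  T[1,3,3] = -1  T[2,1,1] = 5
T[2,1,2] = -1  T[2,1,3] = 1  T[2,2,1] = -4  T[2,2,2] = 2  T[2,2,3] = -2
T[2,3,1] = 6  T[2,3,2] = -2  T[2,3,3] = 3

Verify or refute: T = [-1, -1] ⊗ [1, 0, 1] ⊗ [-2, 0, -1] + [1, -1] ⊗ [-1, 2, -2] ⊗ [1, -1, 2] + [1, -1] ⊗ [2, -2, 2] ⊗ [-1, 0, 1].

Reconstruct entrywise from the claimed factors. For example, T[1,1,1] = -1 and Σₗ aₗ[1]bₗ[1]cₗ[1] = (-1)·(1)·(-2) + (1)·(-1)·(1) + (1)·(2)·(-1) = -1; checking all 18 entries, every one matches. The claim holds.

Yes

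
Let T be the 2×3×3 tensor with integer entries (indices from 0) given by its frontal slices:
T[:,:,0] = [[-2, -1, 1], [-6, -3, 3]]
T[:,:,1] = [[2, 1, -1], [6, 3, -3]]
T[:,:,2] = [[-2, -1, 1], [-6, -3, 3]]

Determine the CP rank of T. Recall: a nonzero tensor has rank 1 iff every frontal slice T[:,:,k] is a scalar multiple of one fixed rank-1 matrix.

1

Lower bound: T ≠ 0 (e.g. T[0,0,0] = -2), so rank(T) ≥ 1.
Upper bound: the mode-1 fibre T[:,0,0] = [-2, -6] gives a = [1, 3] (primitive direction); the mode-2 fibre T[0,:,0] = [-2, -1, 1] gives b = [2, 1, -1]; then c[k] = T[0,0,k] / (a[0]·b[0]) = [-2, 2, -2] / 2 = [-1, 1, -1].
Expanding [1, 3] (x) [2, 1, -1] (x) [-1, 1, -1] reproduces all 18 entries of T, so T = [1, 3] (x) [2, 1, -1] (x) [-1, 1, -1] and rank(T) ≤ 1.
These bounds meet, so rank(T) = 1.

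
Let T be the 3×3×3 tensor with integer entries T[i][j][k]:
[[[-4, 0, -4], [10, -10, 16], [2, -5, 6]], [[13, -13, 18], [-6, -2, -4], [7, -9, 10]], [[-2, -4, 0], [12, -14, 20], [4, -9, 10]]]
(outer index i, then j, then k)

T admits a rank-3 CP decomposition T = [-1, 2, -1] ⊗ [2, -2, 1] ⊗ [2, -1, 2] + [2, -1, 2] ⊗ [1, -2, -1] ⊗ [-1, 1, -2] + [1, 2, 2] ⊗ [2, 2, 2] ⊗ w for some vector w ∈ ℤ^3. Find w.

Subtract the known terms from T to get the rank-1 residual R = [1, 2, 2] ⊗ [2, 2, 2] ⊗ w, so R[i,j,k] = a[i]·b[j]·w[k]. Pick indices with nonzero a[0]·b[0] = (1)·(2) = 2. Only the fibre through (0,0,·) is needed: R[0,0,:] = T[0,0,:] − Σₗ aₗ[0]bₗ[0]cₗ = [-4, 0, -4] − (-1)·(2)·[2, -1, 2] − (2)·(1)·[-1, 1, -2] = [2, -4, 4]. Then w[k] = R[0,0,k] / 2 for each k, giving w = [2, -4, 4] / 2 = [1, -2, 2].

w = [1, -2, 2]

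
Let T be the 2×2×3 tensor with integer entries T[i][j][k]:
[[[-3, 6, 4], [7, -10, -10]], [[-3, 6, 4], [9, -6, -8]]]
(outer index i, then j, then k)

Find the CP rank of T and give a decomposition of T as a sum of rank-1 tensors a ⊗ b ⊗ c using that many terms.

Lower bound: in the mode-3 unfolding of T (rows indexed by k, columns by (i,j)) the 3×3 minor on rows k ∈ {0, 1, 2}, columns (i,j) ∈ {(0,0), (0,1), (1,1)} is det [[-3, 7, 9], [6, -10, -6], [4, -10, -8]] = -72 ≠ 0, so that unfolding has rank ≥ 3 and hence rank(T) ≥ 3 (CP rank is at least every unfolding rank, though it can be larger).
Upper bound: T is a sum of 3 rank-1 terms, T = (1, 0) ⊗ (0, 1) ⊗ (-2, -4, -2) + (1, 1) ⊗ (1, -2) ⊗ (-4, 4, 4) + (1, 1) ⊗ (1, 1) ⊗ (1, 2, 0) (one valid choice — decompositions are not unique — normalised so each a, b is primitive with positive first nonzero entry; check it by expanding all entries), so rank(T) ≤ 3.
These bounds meet, so rank(T) = 3.

rank(T) = 3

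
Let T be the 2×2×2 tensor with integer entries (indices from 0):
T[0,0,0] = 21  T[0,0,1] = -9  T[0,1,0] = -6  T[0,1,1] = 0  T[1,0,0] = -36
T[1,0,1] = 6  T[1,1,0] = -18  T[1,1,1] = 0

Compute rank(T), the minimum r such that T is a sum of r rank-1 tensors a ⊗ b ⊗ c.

Lower bound: the mode-2 unfolding of T (rows indexed by j, columns by (i,k) = (0,0), (0,1), (1,0), (1,1)) is [[21, -9, -36, 6], [-6, 0, -18, 0]].
There the 2×2 minor on rows j ∈ {0, 1}, columns (i,k) ∈ {(0,0), (0,1)} is det [[21, -9], [-6, 0]] = -54 ≠ 0, so this unfolding has rank ≥ 2; CP rank is at least every unfolding rank, so rank(T) ≥ 2. (Flattening ranks never certify an upper bound on CP rank; for that we must actually write T with 2 rank-1 terms.)
Upper bound — finding two terms. Write S_k = T[:,:,k] for the frontal slices: S₀ = [[21, -6], [-36, -18]], S₁ = [[-9, 0], [6, 0]].
If T = a₁ ⊗ b₁ ⊗ c₁ + a₂ ⊗ b₂ ⊗ c₂ then each S_k = c₁[k]·a₁b₁ᵀ + c₂[k]·a₂b₂ᵀ. S₀ and S₁ are linearly independent, so a₁b₁ᵀ and a₂b₂ᵀ must span the same plane of matrices: they are the rank-1 matrices of the form x·S₀ + y·S₁.
det(x·S₀ + y·S₁) is −594·x² + 198·xy = (-198)·(3·x − y)(x), vanishing at (x:y) = (1:3) and (0:1).
M₁ = S₀ + 3·S₁ = [[-6, -6], [-18, -18]] = (-6)·[1, 3][1, 1]ᵀ and M₂ = S₁ = [[-9, 0], [6, 0]] = (-3)·[3, -2][1, 0]ᵀ, so take a₁ = [1, 3], b₁ = [1, 1], a₂ = [3, -2], b₂ = [1, 0].
Each slice is an integer combination of E₁ = a₁b₁ᵀ and E₂ = a₂b₂ᵀ: S₀ = −6·E₁ + 9·E₂, S₁ = −3·E₂; reading off coefficients, c₁ = [-6, 0] and c₂ = [9, -3].
Hence T = [1, 3] ⊗ [1, 1] ⊗ [-6, 0] + [3, -2] ⊗ [1, 0] ⊗ [9, -3], so rank(T) ≤ 2.
These bounds meet, so rank(T) = 2.
Check entry T[1,0,0] = -36: (3)·(1)·(-6) + (-2)·(1)·(9) = -36.

2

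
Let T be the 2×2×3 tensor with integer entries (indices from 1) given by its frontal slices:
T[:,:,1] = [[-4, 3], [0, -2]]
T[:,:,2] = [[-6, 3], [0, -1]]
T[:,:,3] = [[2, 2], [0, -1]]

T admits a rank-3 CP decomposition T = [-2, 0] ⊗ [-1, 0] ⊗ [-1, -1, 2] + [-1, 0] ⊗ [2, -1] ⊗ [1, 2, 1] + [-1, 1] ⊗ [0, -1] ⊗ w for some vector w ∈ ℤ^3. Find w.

Subtract the known terms from T to get the rank-1 residual R = [-1, 1] ⊗ [0, -1] ⊗ w, so R[i,j,k] = a[i]·b[j]·w[k]. Pick indices with nonzero a[1]·b[2] = (-1)·(-1) = 1. Only the fibre through (1,2,·) is needed: R[1,2,:] = T[1,2,:] − Σₗ aₗ[1]bₗ[2]cₗ = [3, 3, 2] − (-2)·(0)·[-1, -1, 2] − (-1)·(-1)·[1, 2, 1] = [2, 1, 1]. Then w[k] = R[1,2,k] / 1 for each k, giving w = [2, 1, 1] / 1 = [2, 1, 1].

w = [2, 1, 1]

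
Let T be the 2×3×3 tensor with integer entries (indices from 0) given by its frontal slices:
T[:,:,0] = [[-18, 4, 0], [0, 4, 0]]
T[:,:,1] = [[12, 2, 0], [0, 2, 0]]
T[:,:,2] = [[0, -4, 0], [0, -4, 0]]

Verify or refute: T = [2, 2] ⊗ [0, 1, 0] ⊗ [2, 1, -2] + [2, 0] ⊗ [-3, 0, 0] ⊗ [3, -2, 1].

Reconstruct entry (0,0,2) from the claimed factors: Σₗ aₗ[0]bₗ[0]cₗ[2] = (2)·(0)·(-2) + (2)·(-3)·(1) = -6, but T[0,0,2] = 0. The claim is false.

No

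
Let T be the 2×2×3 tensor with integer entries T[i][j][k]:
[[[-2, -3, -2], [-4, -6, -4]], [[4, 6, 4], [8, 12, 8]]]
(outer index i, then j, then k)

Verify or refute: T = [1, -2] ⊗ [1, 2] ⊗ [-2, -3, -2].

Reconstruct entrywise from the claimed factors. For example, T[1,1,1] = 12 and Σₗ aₗ[1]bₗ[1]cₗ[1] = (-2)·(2)·(-3) = 12; checking all 12 entries, every one matches. The claim holds.

Yes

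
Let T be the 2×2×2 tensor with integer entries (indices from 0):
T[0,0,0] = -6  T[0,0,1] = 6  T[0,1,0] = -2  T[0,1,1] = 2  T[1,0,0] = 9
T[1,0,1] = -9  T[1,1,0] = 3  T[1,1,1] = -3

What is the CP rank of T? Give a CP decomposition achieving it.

rank(T) = 1

Lower bound: T ≠ 0 (e.g. T[0,0,0] = -6), so rank(T) ≥ 1.
Upper bound: if T = a ⊗ b ⊗ c then every fibre of T is a multiple of the corresponding factor, so read the factors off the fibres through the nonzero entry T[0,0,0] = -6.
The mode-1 fibre T[:,0,0] = [-6, 9] gives a = [2, -3] (primitive direction); the mode-2 fibre T[0,:,0] = [-6, -2] gives b = [3, 1]; then c[k] = T[0,0,k] / (a[0]·b[0]) = [-6, 6] / 6 = [-1, 1].
Expanding [2, -3] ⊗ [3, 1] ⊗ [-1, 1] reproduces all 8 entries of T, so T = [2, -3] ⊗ [3, 1] ⊗ [-1, 1] and rank(T) ≤ 1.
These bounds meet, so rank(T) = 1.
Check entry T[0,0,1] = 6: (2)·(3)·(1) = 6.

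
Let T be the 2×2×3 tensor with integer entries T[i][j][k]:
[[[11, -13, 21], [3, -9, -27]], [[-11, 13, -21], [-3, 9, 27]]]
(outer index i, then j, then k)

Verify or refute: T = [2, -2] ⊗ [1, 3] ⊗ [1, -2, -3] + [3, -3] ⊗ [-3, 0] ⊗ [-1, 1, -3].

Reconstruct entry (0,1,0) from the claimed factors: Σₗ aₗ[0]bₗ[1]cₗ[0] = (2)·(3)·(1) + (3)·(0)·(-1) = 6, but T[0,1,0] = 3. The claim is false.

No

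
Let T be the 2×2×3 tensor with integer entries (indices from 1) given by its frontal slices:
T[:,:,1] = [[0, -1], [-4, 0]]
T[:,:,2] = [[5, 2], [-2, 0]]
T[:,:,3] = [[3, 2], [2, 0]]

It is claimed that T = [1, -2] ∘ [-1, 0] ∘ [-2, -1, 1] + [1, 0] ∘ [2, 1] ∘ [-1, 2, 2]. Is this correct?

Reconstruct entrywise from the claimed factors. For example, T[1,2,2] = 2 and Σₗ aₗ[1]bₗ[2]cₗ[2] = (1)·(0)·(-1) + (1)·(1)·(2) = 2; checking all 12 entries, every one matches. The claim holds.

Yes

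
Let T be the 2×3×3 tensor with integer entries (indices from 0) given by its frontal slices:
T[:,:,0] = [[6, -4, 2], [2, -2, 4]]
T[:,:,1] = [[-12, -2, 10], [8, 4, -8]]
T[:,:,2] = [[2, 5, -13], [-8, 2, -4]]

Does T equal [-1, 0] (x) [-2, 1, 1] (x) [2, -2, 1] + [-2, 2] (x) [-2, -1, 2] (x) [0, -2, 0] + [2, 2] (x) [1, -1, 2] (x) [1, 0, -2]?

No

Reconstruct entry (0,0,2) from the claimed factors: Σₗ aₗ[0]bₗ[0]cₗ[2] = (-1)·(-2)·(1) + (-2)·(-2)·(0) + (2)·(1)·(-2) = -2, but T[0,0,2] = 2. The claim is false.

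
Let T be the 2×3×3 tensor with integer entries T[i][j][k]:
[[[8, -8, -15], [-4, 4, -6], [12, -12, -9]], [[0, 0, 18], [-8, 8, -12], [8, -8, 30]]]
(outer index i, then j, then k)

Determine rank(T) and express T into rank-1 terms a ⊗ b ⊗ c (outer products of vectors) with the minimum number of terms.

Lower bound: the mode-1 unfolding of T (rows indexed by i, columns by (j,k) = (0,0), (0,1), (0,2), (1,0), (1,1), (1,2), (2,0), (2,1), (2,2)) is [[8, -8, -15, -4, 4, -6, 12, -12, -9], [0, 0, 18, -8, 8, -12, 8, -8, 30]].
There the 2×2 minor on rows i ∈ {0, 1}, columns (j,k) ∈ {(0,0), (0,2)} is det [[8, -15], [0, 18]] = 144 ≠ 0, so this unfolding has rank ≥ 2; CP rank is at least every unfolding rank, so rank(T) ≥ 2. (Unfolding ranks only ever bound the CP rank from below — rank(T) can be strictly larger than all of them — so the matching upper bound has to come from an explicit 2-term decomposition.)
Upper bound — finding two terms. Write S_k = T[:,:,k] for the frontal slices: S₀ = [[8, -4, 12], [0, -8, 8]], S₁ = [[-8, 4, -12], [0, 8, -8]], S₂ = [[-15, -6, -9], [18, -12, 30]].
If T = a₁ ⊗ b₁ ⊗ c₁ + a₂ ⊗ b₂ ⊗ c₂ then each S_k = c₁[k]·a₁b₁ᵀ + c₂[k]·a₂b₂ᵀ. S₀ and S₂ are linearly independent, so a₁b₁ᵀ and a₂b₂ᵀ must span the same plane of matrices: they are the rank-1 matrices of the form x·S₀ + y·S₂.
The 2×2 minor of x·S₀ + y·S₂ on rows {0,1}, columns {0,1} is −64·x² + 96·xy + 288·y² = (-32)·(x − 3·y)(2·x + 3·y), vanishing at (x:y) = (3:1) and (3:-2).
M₁ = 3·S₀ + S₂ = [[9, -18, 27], [18, -36, 54]] = 9·(1, 2)(1, -2, 3)ᵀ and M₂ = 3·S₀ − 2·S₂ = [[54, 0, 54], [-36, 0, -36]] = 18·(3, -2)(1, 0, 1)ᵀ, so take a₁ = (1, 2), b₁ = (1, -2, 3), a₂ = (3, -2), b₂ = (1, 0, 1).
Each slice is an integer combination of E₁ = a₁b₁ᵀ and E₂ = a₂b₂ᵀ: S₀ = 2·E₁ + 2·E₂, S₁ = −2·E₁ − 2·E₂, S₂ = 3·E₁ − 6·E₂; reading off coefficients, c₁ = (2, -2, 3) and c₂ = (2, -2, -6).
Hence T = (1, 2) ⊗ (1, -2, 3) ⊗ (2, -2, 3) + (3, -2) ⊗ (1, 0, 1) ⊗ (2, -2, -6), so rank(T) ≤ 2.
These bounds meet, so rank(T) = 2.
Check entry T[0,1,2] = -6: (1)·(-2)·(3) + (3)·(0)·(-6) = -6.

rank(T) = 2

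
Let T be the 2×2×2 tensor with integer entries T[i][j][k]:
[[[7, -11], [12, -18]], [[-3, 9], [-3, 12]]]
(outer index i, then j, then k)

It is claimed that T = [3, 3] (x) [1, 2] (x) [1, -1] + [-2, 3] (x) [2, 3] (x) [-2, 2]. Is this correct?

No

Reconstruct entry (0,0,0) from the claimed factors: Σₗ aₗ[0]bₗ[0]cₗ[0] = (3)·(1)·(1) + (-2)·(2)·(-2) = 11, but T[0,0,0] = 7. The claim is false.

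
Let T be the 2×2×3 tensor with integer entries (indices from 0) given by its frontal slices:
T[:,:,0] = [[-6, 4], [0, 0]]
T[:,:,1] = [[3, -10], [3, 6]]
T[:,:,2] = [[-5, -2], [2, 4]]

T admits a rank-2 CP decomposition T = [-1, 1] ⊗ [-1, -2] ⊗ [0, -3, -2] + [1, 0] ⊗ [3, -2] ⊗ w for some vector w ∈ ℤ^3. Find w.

Subtract the known terms from T to get the rank-1 residual R = [1, 0] ⊗ [3, -2] ⊗ w, so R[i,j,k] = a[i]·b[j]·w[k]. Pick indices with nonzero a[0]·b[0] = (1)·(3) = 3. Only the fibre through (0,0,·) is needed: R[0,0,:] = T[0,0,:] − Σₗ aₗ[0]bₗ[0]cₗ = [-6, 3, -5] − (-1)·(-1)·[0, -3, -2] = [-6, 6, -3]. Then w[k] = R[0,0,k] / 3 for each k, giving w = [-6, 6, -3] / 3 = [-2, 2, -1].

w = [-2, 2, -1]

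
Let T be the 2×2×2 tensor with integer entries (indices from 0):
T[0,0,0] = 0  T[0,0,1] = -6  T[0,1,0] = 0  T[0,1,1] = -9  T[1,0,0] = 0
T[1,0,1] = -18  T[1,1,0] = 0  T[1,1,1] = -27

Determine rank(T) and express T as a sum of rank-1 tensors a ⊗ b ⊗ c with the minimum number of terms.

rank(T) = 1

Lower bound: T ≠ 0 (e.g. T[0,0,1] = -6), so rank(T) ≥ 1.
Upper bound: if T = a ⊗ b ⊗ c then every fibre of T is a multiple of the corresponding factor, so read the factors off the fibres through the nonzero entry T[0,0,1] = -6.
The mode-1 fibre T[:,0,1] = [-6, -18] gives a = (1, 3) (primitive direction); the mode-2 fibre T[0,:,1] = [-6, -9] gives b = (2, 3); then c[k] = T[0,0,k] / (a[0]·b[0]) = [0, -6] / 2 = (0, -3).
Expanding (1, 3) ⊗ (2, 3) ⊗ (0, -3) reproduces all 8 entries of T, so T = (1, 3) ⊗ (2, 3) ⊗ (0, -3) and rank(T) ≤ 1.
These bounds meet, so rank(T) = 1.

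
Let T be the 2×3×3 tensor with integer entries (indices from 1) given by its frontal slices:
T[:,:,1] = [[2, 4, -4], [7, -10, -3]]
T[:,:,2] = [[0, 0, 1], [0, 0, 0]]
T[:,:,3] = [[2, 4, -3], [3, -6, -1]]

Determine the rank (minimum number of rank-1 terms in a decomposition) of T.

3

Lower bound: the mode-3 unfolding of T (rows indexed by k, columns by (i,j) = (1,1), (1,2), (1,3), (2,1), (2,2), (2,3)) is [[2, 4, -4, 7, -10, -3], [0, 0, 1, 0, 0, 0], [2, 4, -3, 3, -6, -1]].
There the 3×3 minor on rows k ∈ {1, 2, 3}, columns (i,j) ∈ {(1,1), (1,3), (2,1)} is det [[2, -4, 7], [0, 1, 0], [2, -3, 3]] = -8 ≠ 0, so this unfolding has rank ≥ 3; CP rank is at least every unfolding rank, so rank(T) ≥ 3. (This is only a lower bound: in general the CP rank may exceed every unfolding rank, so we still need to exhibit 3 rank-1 terms summing to T.)
Upper bound: T is a sum of 3 rank-1 terms, T = [0, 1] (x) [2, -2, -1] (x) [4, 0, 2] + [1, 0] (x) [0, 0, 1] (x) [-2, 1, -1] + [2, -1] (x) [1, 2, -1] (x) [1, 0, 1] (one valid choice — decompositions are not unique — normalised so each a, b is primitive with positive first nonzero entry; check it by expanding all entries), so rank(T) ≤ 3.
These bounds meet, so rank(T) = 3.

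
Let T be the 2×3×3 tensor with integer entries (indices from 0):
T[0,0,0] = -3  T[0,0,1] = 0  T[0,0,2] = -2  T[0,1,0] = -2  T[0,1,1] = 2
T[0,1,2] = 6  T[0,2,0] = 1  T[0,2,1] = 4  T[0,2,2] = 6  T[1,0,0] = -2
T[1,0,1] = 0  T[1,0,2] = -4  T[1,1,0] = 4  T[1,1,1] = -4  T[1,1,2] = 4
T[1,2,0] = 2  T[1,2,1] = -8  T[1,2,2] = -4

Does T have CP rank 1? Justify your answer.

No

The mode-2 unfolding of T (rows indexed by j, columns by (i,k) = (0,0), (0,1), (0,2), (1,0), (1,1), (1,2)) is [[-3, 0, -2, -2, 0, -4], [-2, 2, 6, 4, -4, 4], [1, 4, 6, 2, -8, -4]].
There the 3×3 minor on rows j ∈ {0, 1, 2}, columns (i,k) ∈ {(0,0), (0,1), (0,2)} is det [[-3, 0, -2], [-2, 2, 6], [1, 4, 6]] = 56 ≠ 0, so this unfolding has rank ≥ 3; CP rank is at least every unfolding rank, so rank(T) ≥ 3.
In particular rank(T) ≥ 3 > 1, so T is not rank-1.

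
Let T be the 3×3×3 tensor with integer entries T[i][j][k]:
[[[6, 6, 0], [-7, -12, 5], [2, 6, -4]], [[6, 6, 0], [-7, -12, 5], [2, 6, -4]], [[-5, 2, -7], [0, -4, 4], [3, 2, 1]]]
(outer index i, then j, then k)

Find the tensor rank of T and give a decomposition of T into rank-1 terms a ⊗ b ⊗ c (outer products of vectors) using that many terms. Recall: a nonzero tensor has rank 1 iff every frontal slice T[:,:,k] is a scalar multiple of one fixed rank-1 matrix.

rank(T) = 2

Lower bound: the mode-2 unfolding of T (rows indexed by j, columns by (i,k) = (0,0), (0,1), (0,2), (1,0), (1,1), (1,2), (2,0), (2,1), (2,2)) is [[6, 6, 0, 6, 6, 0, -5, 2, -7], [-7, -12, 5, -7, -12, 5, 0, -4, 4], [2, 6, -4, 2, 6, -4, 3, 2, 1]].
There the 2×2 minor on rows j ∈ {0, 1}, columns (i,k) ∈ {(0,0), (0,1)} is det [[6, 6], [-7, -12]] = -30 ≠ 0, so this unfolding has rank ≥ 2; CP rank is at least every unfolding rank, so rank(T) ≥ 2. (Flattening ranks never certify an upper bound on CP rank; for that we must actually write T with 2 rank-1 terms.)
Upper bound — finding two terms. Write S_k = T[:,:,k] for the frontal slices: S₀ = [[6, -7, 2], [6, -7, 2], [-5, 0, 3]], S₁ = [[6, -12, 6], [6, -12, 6], [2, -4, 2]], S₂ = [[0, 5, -4], [0, 5, -4], [-7, 4, 1]].
If T = a₁ ⊗ b₁ ⊗ c₁ + a₂ ⊗ b₂ ⊗ c₂ then each S_k = c₁[k]·a₁b₁ᵀ + c₂[k]·a₂b₂ᵀ. S₀ and S₁ are linearly independent, so a₁b₁ᵀ and a₂b₂ᵀ must span the same plane of matrices: they are the rank-1 matrices of the form x·S₀ + y·S₁.
The 2×2 minor of x·S₀ + y·S₁ on rows {0,2}, columns {0,1} is −35·x² − 70·xy = (-35)·(x + 2·y)(x), vanishing at (x:y) = (2:-1) and (0:1).
M₁ = 2·S₀ − S₁ = [[6, -2, -2], [6, -2, -2], [-12, 4, 4]] = 2·(1, 1, -2)(3, -1, -1)ᵀ and M₂ = S₁ = [[6, -12, 6], [6, -12, 6], [2, -4, 2]] = 2·(3, 3, 1)(1, -2, 1)ᵀ, so take a₁ = (1, 1, -2), b₁ = (3, -1, -1), a₂ = (3, 3, 1), b₂ = (1, -2, 1).
Each slice is an integer combination of E₁ = a₁b₁ᵀ and E₂ = a₂b₂ᵀ: S₀ = E₁ + E₂, S₁ = 2·E₂, S₂ = E₁ − E₂; reading off coefficients, c₁ = (1, 0, 1) and c₂ = (1, 2, -1).
Hence T = (1, 1, -2) ⊗ (3, -1, -1) ⊗ (1, 0, 1) + (3, 3, 1) ⊗ (1, -2, 1) ⊗ (1, 2, -1), so rank(T) ≤ 2.
These bounds meet, so rank(T) = 2.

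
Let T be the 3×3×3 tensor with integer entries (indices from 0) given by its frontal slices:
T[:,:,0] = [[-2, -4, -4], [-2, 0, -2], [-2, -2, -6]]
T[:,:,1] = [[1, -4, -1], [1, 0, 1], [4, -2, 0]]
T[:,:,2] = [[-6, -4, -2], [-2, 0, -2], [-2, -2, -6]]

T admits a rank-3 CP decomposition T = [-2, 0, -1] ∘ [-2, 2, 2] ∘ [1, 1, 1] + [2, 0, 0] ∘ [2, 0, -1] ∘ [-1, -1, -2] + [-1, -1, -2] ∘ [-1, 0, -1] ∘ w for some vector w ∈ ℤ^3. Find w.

Subtract the known terms from T to get the rank-1 residual R = [-1, -1, -2] ∘ [-1, 0, -1] ∘ w, so R[i,j,k] = a[i]·b[j]·w[k]. Pick indices with nonzero a[0]·b[0] = (-1)·(-1) = 1. Only the fibre through (0,0,·) is needed: R[0,0,:] = T[0,0,:] − Σₗ aₗ[0]bₗ[0]cₗ = [-2, 1, -6] − (-2)·(-2)·[1, 1, 1] − (2)·(2)·[-1, -1, -2] = [-2, 1, -2]. Then w[k] = R[0,0,k] / 1 for each k, giving w = [-2, 1, -2] / 1 = [-2, 1, -2].

w = [-2, 1, -2]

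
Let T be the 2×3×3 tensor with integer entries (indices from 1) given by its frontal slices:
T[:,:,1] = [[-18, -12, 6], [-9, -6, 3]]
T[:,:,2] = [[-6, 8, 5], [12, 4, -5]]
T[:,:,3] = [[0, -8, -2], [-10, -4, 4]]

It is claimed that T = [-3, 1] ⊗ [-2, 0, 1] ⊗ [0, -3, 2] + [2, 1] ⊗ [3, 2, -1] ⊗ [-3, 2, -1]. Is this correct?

Reconstruct entry (1,1,3) from the claimed factors: Σₗ aₗ[1]bₗ[1]cₗ[3] = (-3)·(-2)·(2) + (2)·(3)·(-1) = 6, but T[1,1,3] = 0. The claim is false.

No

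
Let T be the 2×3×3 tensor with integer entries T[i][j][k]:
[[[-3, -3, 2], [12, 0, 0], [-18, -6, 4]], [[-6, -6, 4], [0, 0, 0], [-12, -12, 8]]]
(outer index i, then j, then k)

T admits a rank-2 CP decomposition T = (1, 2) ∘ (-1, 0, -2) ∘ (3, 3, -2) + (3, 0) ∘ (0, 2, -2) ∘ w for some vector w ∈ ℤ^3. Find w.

w = (2, 0, 0)

Subtract the known terms from T to get the rank-1 residual R = (3, 0) ∘ (0, 2, -2) ∘ w, so R[i,j,k] = a[i]·b[j]·w[k]. Pick indices with nonzero a[0]·b[1] = (3)·(2) = 6. Only the fibre through (0,1,·) is needed: R[0,1,:] = T[0,1,:] − Σₗ aₗ[0]bₗ[1]cₗ = [12, 0, 0] − (1)·(0)·(3, 3, -2) = [12, 0, 0]. Then w[k] = R[0,1,k] / 6 for each k, giving w = [12, 0, 0] / 6 = (2, 0, 0).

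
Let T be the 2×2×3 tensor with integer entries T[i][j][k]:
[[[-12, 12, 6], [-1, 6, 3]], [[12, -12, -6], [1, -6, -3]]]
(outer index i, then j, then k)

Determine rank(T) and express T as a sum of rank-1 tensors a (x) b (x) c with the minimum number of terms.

rank(T) = 2

Lower bound: the mode-3 unfolding of T (rows indexed by k, columns by (i,j) = (0,0), (0,1), (1,0), (1,1)) is [[-12, -1, 12, 1], [12, 6, -12, -6], [6, 3, -6, -3]].
There the 2×2 minor on rows k ∈ {0, 1}, columns (i,j) ∈ {(0,0), (0,1)} is det [[-12, -1], [12, 6]] = -60 ≠ 0, so this unfolding has rank ≥ 2; CP rank is at least every unfolding rank, so rank(T) ≥ 2. (Flattening ranks never certify an upper bound on CP rank; for that we must actually write T with 2 rank-1 terms.)
Upper bound — finding two terms. Every mode-1 slice of T is a multiple of one matrix: T[i,:,:] = a[i]·M with a = (1, -1) and M = [[-12, 12, 6], [-1, 6, 3]] (rows indexed by j, columns by k). So it suffices to write M as a sum of two rank-1 matrices.
Splitting M by its rows (j = 0, 1), M = (1, 0)(-12, 12, 6)ᵀ + (0, 1)(-1, 6, 3)ᵀ.
Hence T = (1, -1) (x) (1, 0) (x) (-12, 12, 6) + (1, -1) (x) (0, 1) (x) (-1, 6, 3), so rank(T) ≤ 2.
These bounds meet, so rank(T) = 2.
Check entry T[0,0,2] = 6: (1)·(1)·(6) + (1)·(0)·(3) = 6.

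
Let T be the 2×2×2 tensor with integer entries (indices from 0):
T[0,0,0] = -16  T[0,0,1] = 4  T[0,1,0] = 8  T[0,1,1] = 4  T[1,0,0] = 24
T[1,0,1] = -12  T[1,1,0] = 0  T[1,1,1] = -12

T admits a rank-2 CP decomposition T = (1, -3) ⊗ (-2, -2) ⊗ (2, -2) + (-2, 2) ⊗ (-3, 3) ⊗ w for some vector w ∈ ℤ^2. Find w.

Subtract the known terms from T to get the rank-1 residual R = (-2, 2) ⊗ (-3, 3) ⊗ w, so R[i,j,k] = a[i]·b[j]·w[k]. Pick indices with nonzero a[0]·b[0] = (-2)·(-3) = 6. Only the fibre through (0,0,·) is needed: R[0,0,:] = T[0,0,:] − Σₗ aₗ[0]bₗ[0]cₗ = [-16, 4] − (1)·(-2)·(2, -2) = [-12, 0]. Then w[k] = R[0,0,k] / 6 for each k, giving w = [-12, 0] / 6 = (-2, 0).

w = (-2, 0)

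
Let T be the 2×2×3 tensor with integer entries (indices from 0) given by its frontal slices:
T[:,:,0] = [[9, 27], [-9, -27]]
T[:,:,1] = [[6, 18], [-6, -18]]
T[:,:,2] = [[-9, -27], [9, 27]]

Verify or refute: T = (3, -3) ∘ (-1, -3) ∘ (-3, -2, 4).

Reconstruct entry (0,0,2) from the claimed factors: Σₗ aₗ[0]bₗ[0]cₗ[2] = (3)·(-1)·(4) = -12, but T[0,0,2] = -9. The claim is false.

No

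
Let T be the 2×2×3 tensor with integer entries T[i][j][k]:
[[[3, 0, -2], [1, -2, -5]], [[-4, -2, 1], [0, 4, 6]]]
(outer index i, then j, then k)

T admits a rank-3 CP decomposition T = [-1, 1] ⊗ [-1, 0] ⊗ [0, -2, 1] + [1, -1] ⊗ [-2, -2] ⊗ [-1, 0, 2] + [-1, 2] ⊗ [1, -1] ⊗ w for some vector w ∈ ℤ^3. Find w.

w = [-1, -2, -1]

Subtract the known terms from T to get the rank-1 residual R = [-1, 2] ⊗ [1, -1] ⊗ w, so R[i,j,k] = a[i]·b[j]·w[k]. Pick indices with nonzero a[0]·b[0] = (-1)·(1) = -1. Only the fibre through (0,0,·) is needed: R[0,0,:] = T[0,0,:] − Σₗ aₗ[0]bₗ[0]cₗ = [3, 0, -2] − (-1)·(-1)·[0, -2, 1] − (1)·(-2)·[-1, 0, 2] = [1, 2, 1]. Then w[k] = R[0,0,k] / -1 for each k, giving w = [1, 2, 1] / -1 = [-1, -2, -1].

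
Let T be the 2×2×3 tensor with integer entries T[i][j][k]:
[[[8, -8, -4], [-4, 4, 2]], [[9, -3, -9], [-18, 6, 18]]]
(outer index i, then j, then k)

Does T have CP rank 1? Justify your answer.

No

The mode-1 unfolding of T (rows indexed by i, columns by (j,k) = (0,0), (0,1), (0,2), (1,0), (1,1), (1,2)) is [[8, -8, -4, -4, 4, 2], [9, -3, -9, -18, 6, 18]].
There the 2×2 minor on rows i ∈ {0, 1}, columns (j,k) ∈ {(0,0), (0,1)} is det [[8, -8], [9, -3]] = 48 ≠ 0, so this unfolding has rank ≥ 2; CP rank is at least every unfolding rank, so rank(T) ≥ 2.
In particular rank(T) ≥ 2 > 1, so T is not rank-1.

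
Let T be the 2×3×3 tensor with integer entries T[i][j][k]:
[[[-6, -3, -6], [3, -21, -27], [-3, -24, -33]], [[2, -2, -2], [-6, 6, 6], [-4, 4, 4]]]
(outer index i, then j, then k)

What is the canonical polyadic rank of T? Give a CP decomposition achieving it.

Lower bound: the mode-1 unfolding of T (rows indexed by i, columns by (j,k) = (0,0), (0,1), (0,2), (1,0), (1,1), (1,2), (2,0), (2,1), (2,2)) is [[-6, -3, -6, 3, -21, -27, -3, -24, -33], [2, -2, -2, -6, 6, 6, -4, 4, 4]].
There the 2×2 minor on rows i ∈ {0, 1}, columns (j,k) ∈ {(0,0), (0,1)} is det [[-6, -3], [2, -2]] = 18 ≠ 0, so this unfolding has rank ≥ 2; CP rank is at least every unfolding rank, so rank(T) ≥ 2. (This is only a lower bound: in general the CP rank may exceed every unfolding rank, so we still need to exhibit 2 rank-1 terms summing to T.)
Upper bound — finding two terms. Write S_k = T[:,:,k] for the frontal slices: S₀ = [[-6, 3, -3], [2, -6, -4]], S₁ = [[-3, -21, -24], [-2, 6, 4]], S₂ = [[-6, -27, -33], [-2, 6, 4]].
If T = a₁ ⊗ b₁ ⊗ c₁ + a₂ ⊗ b₂ ⊗ c₂ then each S_k = c₁[k]·a₁b₁ᵀ + c₂[k]·a₂b₂ᵀ. S₀ and S₁ are linearly independent, so a₁b₁ᵀ and a₂b₂ᵀ must span the same plane of matrices: they are the rank-1 matrices of the form x·S₀ + y·S₁.
The 2×2 minor of x·S₀ + y·S₁ on rows {0,1}, columns {0,1} is 30·x² + 30·xy − 60·y² = 30·(x + 2·y)(x − y), vanishing at (x:y) = (2:-1) and (1:1).
M₁ = 2·S₀ − S₁ = [[-9, 27, 18], [6, -18, -12]] = (-3)·(3, -2)(1, -3, -2)ᵀ and M₂ = S₀ + S₁ = [[-9, -18, -27], [0, 0, 0]] = (-9)·(1, 0)(1, 2, 3)ᵀ, so take a₁ = (3, -2), b₁ = (1, -3, -2), a₂ = (1, 0), b₂ = (1, 2, 3).
Each slice is an integer combination of E₁ = a₁b₁ᵀ and E₂ = a₂b₂ᵀ: S₀ = −E₁ − 3·E₂, S₁ = E₁ − 6·E₂, S₂ = E₁ − 9·E₂; reading off coefficients, c₁ = (-1, 1, 1) and c₂ = (-3, -6, -9).
Hence T = (3, -2) ⊗ (1, -3, -2) ⊗ (-1, 1, 1) + (1, 0) ⊗ (1, 2, 3) ⊗ (-3, -6, -9), so rank(T) ≤ 2.
These bounds meet, so rank(T) = 2.
Check entry T[1,1,0] = -6: (-2)·(-3)·(-1) + (0)·(2)·(-3) = -6.

rank(T) = 2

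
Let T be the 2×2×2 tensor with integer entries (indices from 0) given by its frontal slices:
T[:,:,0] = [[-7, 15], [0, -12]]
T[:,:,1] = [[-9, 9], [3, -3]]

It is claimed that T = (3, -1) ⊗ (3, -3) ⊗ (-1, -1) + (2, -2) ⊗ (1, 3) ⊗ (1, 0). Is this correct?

No

Reconstruct entry (1,0,0) from the claimed factors: Σₗ aₗ[1]bₗ[0]cₗ[0] = (-1)·(3)·(-1) + (-2)·(1)·(1) = 1, but T[1,0,0] = 0. The claim is false.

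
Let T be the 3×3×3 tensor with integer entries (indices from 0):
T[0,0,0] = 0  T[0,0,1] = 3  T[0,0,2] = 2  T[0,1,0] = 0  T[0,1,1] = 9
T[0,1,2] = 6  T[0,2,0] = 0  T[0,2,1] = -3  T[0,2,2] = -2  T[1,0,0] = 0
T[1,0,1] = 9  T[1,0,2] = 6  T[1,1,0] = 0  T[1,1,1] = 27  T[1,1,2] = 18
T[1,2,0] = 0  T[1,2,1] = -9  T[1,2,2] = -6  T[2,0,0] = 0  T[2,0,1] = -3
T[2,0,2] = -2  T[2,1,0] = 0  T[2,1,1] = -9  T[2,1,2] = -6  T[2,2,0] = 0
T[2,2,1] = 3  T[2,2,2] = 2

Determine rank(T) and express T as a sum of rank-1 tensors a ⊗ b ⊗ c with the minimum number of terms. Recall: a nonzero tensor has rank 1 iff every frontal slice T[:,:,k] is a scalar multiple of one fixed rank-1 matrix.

rank(T) = 1

Lower bound: T ≠ 0 (e.g. T[0,0,1] = 3), so rank(T) ≥ 1.
Upper bound: if T = a ⊗ b ⊗ c then every fibre of T is a multiple of the corresponding factor, so read the factors off the fibres through the nonzero entry T[0,0,1] = 3.
The mode-1 fibre T[:,0,1] = [3, 9, -3] gives a = (1, 3, -1) (primitive direction); the mode-2 fibre T[0,:,1] = [3, 9, -3] gives b = (1, 3, -1); then c[k] = T[0,0,k] / (a[0]·b[0]) = [0, 3, 2] / 1 = (0, 3, 2).
Expanding (1, 3, -1) ⊗ (1, 3, -1) ⊗ (0, 3, 2) reproduces all 27 entries of T, so T = (1, 3, -1) ⊗ (1, 3, -1) ⊗ (0, 3, 2) and rank(T) ≤ 1.
These bounds meet, so rank(T) = 1.
Check entry T[0,1,2] = 6: (1)·(3)·(2) = 6.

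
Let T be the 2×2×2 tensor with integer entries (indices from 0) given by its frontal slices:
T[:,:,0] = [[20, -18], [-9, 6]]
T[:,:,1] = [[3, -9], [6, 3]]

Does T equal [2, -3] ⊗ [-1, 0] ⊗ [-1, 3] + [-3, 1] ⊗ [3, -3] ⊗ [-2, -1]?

Yes

Reconstruct entrywise from the claimed factors. For example, T[1,1,1] = 3 and Σₗ aₗ[1]bₗ[1]cₗ[1] = (-3)·(0)·(3) + (1)·(-3)·(-1) = 3; checking all 8 entries, every one matches. The claim holds.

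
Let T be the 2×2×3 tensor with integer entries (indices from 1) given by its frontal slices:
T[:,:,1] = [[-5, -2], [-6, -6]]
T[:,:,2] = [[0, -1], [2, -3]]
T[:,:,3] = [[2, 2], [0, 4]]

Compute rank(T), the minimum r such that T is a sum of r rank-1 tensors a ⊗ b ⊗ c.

3

Lower bound: the mode-3 unfolding of T (rows indexed by k, columns by (i,j) = (1,1), (1,2), (2,1), (2,2)) is [[-5, -2, -6, -6], [0, -1, 2, -3], [2, 2, 0, 4]].
There the 3×3 minor on rows k ∈ {1, 2, 3}, columns (i,j) ∈ {(1,1), (1,2), (2,2)} is det [[-5, -2, -6], [0, -1, -3], [2, 2, 4]] = -10 ≠ 0, so this unfolding has rank ≥ 3; CP rank is at least every unfolding rank, so rank(T) ≥ 3. (Flattening ranks never certify an upper bound on CP rank; for that we must actually write T with 3 rank-1 terms.)
Upper bound: T is a sum of 3 rank-1 terms, T = [0, 1] ⊗ [0, 1] ⊗ [-4, -2, 2] + [1, 1] ⊗ [2, 1] ⊗ [-2, -1, 2] + [1, 2] ⊗ [1, 0] ⊗ [-1, 2, -2] (one valid choice — decompositions are not unique — normalised so each a, b is primitive with positive first nonzero entry; check it by expanding all entries), so rank(T) ≤ 3.
These bounds meet, so rank(T) = 3.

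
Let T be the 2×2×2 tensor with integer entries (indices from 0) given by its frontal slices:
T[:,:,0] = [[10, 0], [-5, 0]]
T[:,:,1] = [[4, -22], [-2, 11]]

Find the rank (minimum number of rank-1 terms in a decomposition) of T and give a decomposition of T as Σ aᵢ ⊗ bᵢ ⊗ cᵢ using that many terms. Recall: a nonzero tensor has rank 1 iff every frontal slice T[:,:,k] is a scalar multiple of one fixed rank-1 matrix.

Lower bound: the mode-3 unfolding of T (rows indexed by k, columns by (i,j) = (0,0), (0,1), (1,0), (1,1)) is [[10, 0, -5, 0], [4, -22, -2, 11]].
There the 2×2 minor on rows k ∈ {0, 1}, columns (i,j) ∈ {(0,0), (0,1)} is det [[10, 0], [4, -22]] = -220 ≠ 0, so this unfolding has rank ≥ 2; CP rank is at least every unfolding rank, so rank(T) ≥ 2. (This is only a lower bound: in general the CP rank may exceed every unfolding rank, so we still need to exhibit 2 rank-1 terms summing to T.)
Upper bound — finding two terms. Every mode-1 slice of T is a multiple of one matrix: T[i,:,:] = a[i]·M with a = [2, -1] and M = [[5, 2], [0, -11]] (rows indexed by j, columns by k). So it suffices to write M as a sum of two rank-1 matrices.
Splitting M by its rows (j = 0, 1), M = [1, 0][5, 2]ᵀ + [0, 1][0, -11]ᵀ.
Hence T = [2, -1] ⊗ [1, 0] ⊗ [5, 2] + [2, -1] ⊗ [0, 1] ⊗ [0, -11], so rank(T) ≤ 2.
These bounds meet, so rank(T) = 2.

rank(T) = 2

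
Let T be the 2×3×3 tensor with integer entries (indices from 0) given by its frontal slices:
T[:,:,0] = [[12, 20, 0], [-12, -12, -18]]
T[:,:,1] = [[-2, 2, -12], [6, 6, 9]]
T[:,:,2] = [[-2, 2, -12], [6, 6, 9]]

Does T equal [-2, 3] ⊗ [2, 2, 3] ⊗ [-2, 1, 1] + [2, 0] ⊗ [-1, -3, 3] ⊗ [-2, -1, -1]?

Reconstruct entrywise from the claimed factors. For example, T[0,1,2] = 2 and Σₗ aₗ[0]bₗ[1]cₗ[2] = (-2)·(2)·(1) + (2)·(-3)·(-1) = 2; checking all 18 entries, every one matches. The claim holds.

Yes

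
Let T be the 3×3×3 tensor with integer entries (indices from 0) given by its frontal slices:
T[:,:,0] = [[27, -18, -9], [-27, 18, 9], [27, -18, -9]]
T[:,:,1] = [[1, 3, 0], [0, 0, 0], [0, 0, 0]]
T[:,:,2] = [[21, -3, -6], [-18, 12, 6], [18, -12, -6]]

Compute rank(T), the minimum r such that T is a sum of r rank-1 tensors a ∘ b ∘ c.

2

Lower bound: in the mode-3 unfolding of T (rows indexed by k, columns by (i,j)) the 2×2 minor on rows k ∈ {0, 1}, columns (i,j) ∈ {(0,0), (0,1)} is det [[27, -18], [1, 3]] = 99 ≠ 0, so that unfolding has rank ≥ 2 and hence rank(T) ≥ 2 (CP rank is at least every unfolding rank, though it can be larger).
Upper bound: with S_k = T[:,:,k], the two rank-1 terms a₁b₁ᵀ, a₂b₂ᵀ are the rank-1 members of the pencil x·S₀ + y·S₁.
The 2×2 minor of x·S₀ + y·S₁ on rows {0,1}, columns {0,1} is 99·xy = 99·(y)(x), vanishing at (x:y) = (1:0) and (0:1).
M₁ = S₀ = [[27, -18, -9], [-27, 18, 9], [27, -18, -9]] = 9·[1, -1, 1][3, -2, -1]ᵀ and M₂ = S₁ = [[1, 3, 0], [0, 0, 0], [0, 0, 0]] = [1, 0, 0][1, 3, 0]ᵀ, so take a₁ = [1, -1, 1], b₁ = [3, -2, -1], a₂ = [1, 0, 0], b₂ = [1, 3, 0].
Each slice is an integer combination of E₁ = a₁b₁ᵀ and E₂ = a₂b₂ᵀ: S₀ = 9·E₁, S₁ = E₂, S₂ = 6·E₁ + 3·E₂; reading off coefficients, c₁ = [9, 0, 6] and c₂ = [0, 1, 3].
Hence T = [1, -1, 1] ∘ [3, -2, -1] ∘ [9, 0, 6] + [1, 0, 0] ∘ [1, 3, 0] ∘ [0, 1, 3], so rank(T) ≤ 2.
These bounds meet, so rank(T) = 2.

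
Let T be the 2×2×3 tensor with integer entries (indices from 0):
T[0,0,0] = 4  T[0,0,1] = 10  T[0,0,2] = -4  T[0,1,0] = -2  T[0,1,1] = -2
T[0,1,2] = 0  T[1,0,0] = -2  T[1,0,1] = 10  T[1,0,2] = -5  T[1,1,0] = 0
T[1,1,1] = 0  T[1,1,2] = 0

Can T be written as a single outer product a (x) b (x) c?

The mode-3 unfolding of T (rows indexed by k, columns by (i,j) = (0,0), (0,1), (1,0), (1,1)) is [[4, -2, -2, 0], [10, -2, 10, 0], [-4, 0, -5, 0]].
There the 3×3 minor on rows k ∈ {0, 1, 2}, columns (i,j) ∈ {(0,0), (0,1), (1,0)} is det [[4, -2, -2], [10, -2, 10], [-4, 0, -5]] = 36 ≠ 0, so this unfolding has rank ≥ 3; CP rank is at least every unfolding rank, so rank(T) ≥ 3.
In particular rank(T) ≥ 3 > 1, so T is not rank-1.

No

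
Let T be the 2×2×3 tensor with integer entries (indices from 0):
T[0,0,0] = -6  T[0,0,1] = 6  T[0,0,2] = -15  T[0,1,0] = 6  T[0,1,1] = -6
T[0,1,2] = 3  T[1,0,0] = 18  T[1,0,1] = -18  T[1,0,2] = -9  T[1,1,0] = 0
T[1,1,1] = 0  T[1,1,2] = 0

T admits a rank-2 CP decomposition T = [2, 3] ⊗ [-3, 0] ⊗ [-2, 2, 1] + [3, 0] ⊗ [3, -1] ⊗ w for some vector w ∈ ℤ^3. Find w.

w = [-2, 2, -1]

Subtract the known terms from T to get the rank-1 residual R = [3, 0] ⊗ [3, -1] ⊗ w, so R[i,j,k] = a[i]·b[j]·w[k]. Pick indices with nonzero a[0]·b[0] = (3)·(3) = 9. Only the fibre through (0,0,·) is needed: R[0,0,:] = T[0,0,:] − Σₗ aₗ[0]bₗ[0]cₗ = [-6, 6, -15] − (2)·(-3)·[-2, 2, 1] = [-18, 18, -9]. Then w[k] = R[0,0,k] / 9 for each k, giving w = [-18, 18, -9] / 9 = [-2, 2, -1].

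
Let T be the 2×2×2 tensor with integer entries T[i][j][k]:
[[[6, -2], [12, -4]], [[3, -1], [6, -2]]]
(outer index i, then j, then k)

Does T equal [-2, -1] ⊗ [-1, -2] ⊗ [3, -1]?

Reconstruct entrywise from the claimed factors. For example, T[0,1,0] = 12 and Σₗ aₗ[0]bₗ[1]cₗ[0] = (-2)·(-2)·(3) = 12; checking all 8 entries, every one matches. The claim holds.

Yes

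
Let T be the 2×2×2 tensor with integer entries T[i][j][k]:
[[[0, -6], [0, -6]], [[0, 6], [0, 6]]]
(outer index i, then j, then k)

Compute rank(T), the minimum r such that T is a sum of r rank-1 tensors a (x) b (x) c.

1

Lower bound: T ≠ 0 (e.g. T[0,0,1] = -6), so rank(T) ≥ 1.
Upper bound: the mode-1 fibre T[:,0,1] = [-6, 6] gives a = [1, -1] (primitive direction); the mode-2 fibre T[0,:,1] = [-6, -6] gives b = [1, 1]; then c[k] = T[0,0,k] / (a[0]·b[0]) = [0, -6] / 1 = [0, -6].
Expanding [1, -1] (x) [1, 1] (x) [0, -6] reproduces all 8 entries of T, so T = [1, -1] (x) [1, 1] (x) [0, -6] and rank(T) ≤ 1.
These bounds meet, so rank(T) = 1.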